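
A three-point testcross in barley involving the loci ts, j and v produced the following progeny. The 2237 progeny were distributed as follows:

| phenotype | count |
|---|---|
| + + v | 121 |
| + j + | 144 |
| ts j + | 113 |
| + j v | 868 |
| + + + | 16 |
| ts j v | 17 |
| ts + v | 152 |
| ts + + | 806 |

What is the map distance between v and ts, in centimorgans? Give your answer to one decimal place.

The two most frequent reciprocal classes, + j v and ts + +, are the parental types, so the F1 was + j v / ts + +.
The two rarest classes, ts j v and + + +, are the double crossovers. Comparing them with the parentals, only the ts allele has switched, so ts is the middle locus and the order is j – ts – v.
Crossovers in the ts–v interval produce the single-crossover classes + j + and ts + v (144 + 152 = 296) plus the double crossovers (33).
RF(ts–v) = (296 + 33) / 2237 = 329/2237 = 0.1471 → 14.7 centimorgans.

14.7 centimorgans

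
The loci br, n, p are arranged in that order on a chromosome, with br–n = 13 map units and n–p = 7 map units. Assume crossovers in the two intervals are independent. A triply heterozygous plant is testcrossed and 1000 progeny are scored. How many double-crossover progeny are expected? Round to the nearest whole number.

9

Map distances give recombination frequencies of 0.130 and 0.070 for the two intervals.
With no interference, expected double-crossover frequency = 0.130 × 0.070 = 0.00910.
Expected number = 0.00910 × 1000 = 9.10 ≈ 9.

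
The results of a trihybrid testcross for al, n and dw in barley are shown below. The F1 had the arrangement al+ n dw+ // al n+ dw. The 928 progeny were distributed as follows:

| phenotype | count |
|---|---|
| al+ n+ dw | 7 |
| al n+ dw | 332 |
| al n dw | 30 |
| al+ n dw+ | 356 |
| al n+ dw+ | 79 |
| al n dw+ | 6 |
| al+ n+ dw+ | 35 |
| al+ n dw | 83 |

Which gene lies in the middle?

al

The two rarest classes, al n dw+ and al+ n+ dw, are the double crossovers. Comparing them with the parentals, only the al allele has switched, so al is the middle locus and the order is n – al – dw.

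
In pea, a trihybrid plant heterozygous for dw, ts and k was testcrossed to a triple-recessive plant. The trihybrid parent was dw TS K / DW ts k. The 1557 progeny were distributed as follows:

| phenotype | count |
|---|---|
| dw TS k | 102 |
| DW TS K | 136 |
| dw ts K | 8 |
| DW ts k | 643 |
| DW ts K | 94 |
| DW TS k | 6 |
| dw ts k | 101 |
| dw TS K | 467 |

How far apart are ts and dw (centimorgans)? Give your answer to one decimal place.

The two rarest classes, dw ts K and DW TS k, are the double crossovers. Comparing them with the parentals, only the ts allele has switched, so ts is the middle locus and the order is k – ts – dw.
Crossovers in the ts–dw interval produce the single-crossover classes DW TS K and dw ts k (136 + 101 = 237) plus the double crossovers (14).
RF(ts–dw) = (237 + 14) / 1557 = 251/1557 = 0.1612 → 16.1 centimorgans.

16.1 centimorgans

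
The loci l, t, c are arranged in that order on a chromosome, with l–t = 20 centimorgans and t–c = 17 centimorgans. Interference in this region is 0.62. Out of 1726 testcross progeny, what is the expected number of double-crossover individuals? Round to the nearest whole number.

22

Map distances give recombination frequencies of 0.200 and 0.170 for the two intervals.
With interference 0.62 (so coincidence = 0.38), expected double-crossover frequency = 0.200 × 0.170 × 0.38 = 0.01292.
Expected number = 0.01292 × 1726 = 22.30 ≈ 22.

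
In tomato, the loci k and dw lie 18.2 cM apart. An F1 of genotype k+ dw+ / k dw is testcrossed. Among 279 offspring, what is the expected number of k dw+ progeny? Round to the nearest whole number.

25

A map distance of 18.2 cM corresponds to a recombination frequency of 0.182.
The F1 is k+ dw+ / k dw, so k dw+ is a recombinant gamete class with expected frequency r/2 = 0.182/2 = 0.0910.
Expected number = 0.0910 × 279 = 25.39 ≈ 25.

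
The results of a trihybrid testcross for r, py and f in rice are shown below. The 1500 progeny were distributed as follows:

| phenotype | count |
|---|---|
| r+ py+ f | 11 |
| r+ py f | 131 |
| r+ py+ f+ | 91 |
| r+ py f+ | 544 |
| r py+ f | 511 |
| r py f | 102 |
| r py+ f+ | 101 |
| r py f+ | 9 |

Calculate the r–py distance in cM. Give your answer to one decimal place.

14.2 cM

The two most frequent reciprocal classes, r py+ f and r+ py f+, are the parental types, so the F1 was r py+ f / r+ py f+.
The two rarest classes, r+ py+ f and r py f+, are the double crossovers. Comparing them with the parentals, only the r allele has switched, so r is the middle locus and the order is f – r – py.
Crossovers in the r–py interval produce the single-crossover classes r py f and r+ py+ f+ (102 + 91 = 193) plus the double crossovers (20).
RF(r–py) = (193 + 20) / 1500 = 213/1500 = 0.1420 → 14.2 cM.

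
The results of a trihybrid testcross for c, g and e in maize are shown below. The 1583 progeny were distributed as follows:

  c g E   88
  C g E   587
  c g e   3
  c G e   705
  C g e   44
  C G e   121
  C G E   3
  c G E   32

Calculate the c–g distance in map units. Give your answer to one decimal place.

The two most frequent reciprocal classes, c G e and C g E, are the parental types, so the F1 was c G e / C g E.
The two rarest classes, c g e and C G E, are the double crossovers. Comparing them with the parentals, only the g allele has switched, so g is the middle locus and the order is c – g – e.
Crossovers in the c–g interval produce the single-crossover classes C G e and c g E (121 + 88 = 209) plus the double crossovers (6).
RF(c–g) = (209 + 6) / 1583 = 215/1583 = 0.1358 → 13.6 map units.

13.6 map units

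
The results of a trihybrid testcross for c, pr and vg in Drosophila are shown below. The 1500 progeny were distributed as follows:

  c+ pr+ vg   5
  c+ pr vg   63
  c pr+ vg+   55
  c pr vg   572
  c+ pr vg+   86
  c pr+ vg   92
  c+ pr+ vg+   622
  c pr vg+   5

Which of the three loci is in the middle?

vg

The two most frequent reciprocal classes, c+ pr+ vg+ and c pr vg, are the parental types, so the F1 was c+ pr+ vg+ / c pr vg.
The two rarest classes, c+ pr+ vg and c pr vg+, are the double crossovers. Comparing them with the parentals, only the vg allele has switched, so vg is the middle locus and the order is pr – vg – c.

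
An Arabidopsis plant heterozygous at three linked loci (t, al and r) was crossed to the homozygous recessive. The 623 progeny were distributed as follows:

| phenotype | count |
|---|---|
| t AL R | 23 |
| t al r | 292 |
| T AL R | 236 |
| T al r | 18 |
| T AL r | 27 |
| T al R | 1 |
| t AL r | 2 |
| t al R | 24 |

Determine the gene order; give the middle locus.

The two most frequent reciprocal classes, t al r and T AL R, are the parental types, so the F1 was t al r / T AL R.
The two rarest classes, t AL r and T al R, are the double crossovers. Comparing them with the parentals, only the al allele has switched, so al is the middle locus and the order is t – al – r.

al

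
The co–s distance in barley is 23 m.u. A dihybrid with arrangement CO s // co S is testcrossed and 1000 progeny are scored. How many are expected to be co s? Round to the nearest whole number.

A map distance of 23 m.u. corresponds to a recombination frequency of 0.230.
The F1 is CO s / co S, so co s is a recombinant gamete class with expected frequency r/2 = 0.230/2 = 0.1150.
Expected number = 0.1150 × 1000 = 115.00 ≈ 115.

115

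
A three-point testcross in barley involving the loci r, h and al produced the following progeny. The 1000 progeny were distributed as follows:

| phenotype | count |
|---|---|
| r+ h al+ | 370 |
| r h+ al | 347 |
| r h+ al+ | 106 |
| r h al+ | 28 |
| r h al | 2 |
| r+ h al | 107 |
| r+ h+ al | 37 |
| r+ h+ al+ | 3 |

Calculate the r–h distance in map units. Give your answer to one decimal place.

The two most frequent reciprocal classes, r+ h al+ and r h+ al, are the parental types, so the F1 was r+ h al+ / r h+ al.
The two rarest classes, r+ h+ al+ and r h al, are the double crossovers. Comparing them with the parentals, only the h allele has switched, so h is the middle locus and the order is r – h – al.
Crossovers in the r–h interval produce the single-crossover classes r h al+ and r+ h+ al (28 + 37 = 65) plus the double crossovers (5).
RF(r–h) = (65 + 5) / 1000 = 70/1000 = 0.0700 → 7.0 map units.

7.0 map units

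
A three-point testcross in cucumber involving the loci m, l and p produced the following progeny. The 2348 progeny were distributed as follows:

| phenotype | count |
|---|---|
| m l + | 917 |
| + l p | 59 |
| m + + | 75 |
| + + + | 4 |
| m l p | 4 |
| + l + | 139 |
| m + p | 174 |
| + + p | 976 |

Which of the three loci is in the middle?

The two most frequent reciprocal classes, m l + and + + p, are the parental types, so the F1 was m l + / + + p.
The two rarest classes, m l p and + + +, are the double crossovers. Comparing them with the parentals, only the p allele has switched, so p is the middle locus and the order is l – p – m.

p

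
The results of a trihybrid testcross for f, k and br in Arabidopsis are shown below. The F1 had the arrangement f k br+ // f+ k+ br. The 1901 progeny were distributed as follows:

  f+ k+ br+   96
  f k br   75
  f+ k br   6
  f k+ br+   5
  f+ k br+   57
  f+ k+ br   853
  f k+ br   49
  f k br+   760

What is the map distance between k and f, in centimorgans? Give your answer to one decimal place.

6.2 centimorgans

The two rarest classes, f k+ br+ and f+ k br, are the double crossovers. Comparing them with the parentals, only the k allele has switched, so k is the middle locus and the order is f – k – br.
Crossovers in the f–k interval produce the single-crossover classes f+ k br+ and f k+ br (57 + 49 = 106) plus the double crossovers (11).
RF(f–k) = (106 + 11) / 1901 = 117/1901 = 0.0615 → 6.2 centimorgans.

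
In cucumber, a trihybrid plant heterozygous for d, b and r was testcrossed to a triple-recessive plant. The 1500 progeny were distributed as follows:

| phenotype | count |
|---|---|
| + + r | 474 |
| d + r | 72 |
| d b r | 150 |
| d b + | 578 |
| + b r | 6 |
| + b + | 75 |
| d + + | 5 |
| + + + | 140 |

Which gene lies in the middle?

The two most frequent reciprocal classes, + + r and d b +, are the parental types, so the F1 was + + r / d b +.
The two rarest classes, + b r and d + +, are the double crossovers. Comparing them with the parentals, only the b allele has switched, so b is the middle locus and the order is r – b – d.

b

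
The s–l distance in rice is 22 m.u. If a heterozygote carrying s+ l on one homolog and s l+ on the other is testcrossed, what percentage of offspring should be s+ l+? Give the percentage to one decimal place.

A map distance of 22 m.u. corresponds to a recombination frequency of 0.220.
The F1 is s+ l / s l+, so s+ l+ is a recombinant gamete class with expected frequency r/2 = 0.220/2 = 0.1100.
That is 0.1100 = 11.0% of the progeny.

11.0%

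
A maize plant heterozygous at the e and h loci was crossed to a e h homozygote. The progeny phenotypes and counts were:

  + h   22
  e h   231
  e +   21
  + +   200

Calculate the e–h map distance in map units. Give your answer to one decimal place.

9.1 map units

The two most frequent classes, + + (200) and e h (231), are the parental types, so the F1 was + + / e h.
The recombinant classes are + h and e +: 22 + 21 = 43.
Recombination frequency = 43/474 = 0.0907 ≈ 9.1%, i.e. 9.1 map units.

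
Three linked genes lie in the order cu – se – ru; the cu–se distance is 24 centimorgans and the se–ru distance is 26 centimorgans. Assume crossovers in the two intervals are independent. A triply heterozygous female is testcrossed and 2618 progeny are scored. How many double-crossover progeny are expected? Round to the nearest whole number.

Map distances give recombination frequencies of 0.240 and 0.260 for the two intervals.
With no interference, expected double-crossover frequency = 0.240 × 0.260 = 0.06240.
Expected number = 0.06240 × 2618 = 163.36 ≈ 163.

163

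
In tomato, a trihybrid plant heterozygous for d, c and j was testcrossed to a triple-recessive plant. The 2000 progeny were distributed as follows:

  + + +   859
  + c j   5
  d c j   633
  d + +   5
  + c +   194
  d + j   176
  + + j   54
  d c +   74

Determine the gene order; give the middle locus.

The two most frequent reciprocal classes, + + + and d c j, are the parental types, so the F1 was + + + / d c j.
The two rarest classes, d + + and + c j, are the double crossovers. Comparing them with the parentals, only the d allele has switched, so d is the middle locus and the order is j – d – c.

d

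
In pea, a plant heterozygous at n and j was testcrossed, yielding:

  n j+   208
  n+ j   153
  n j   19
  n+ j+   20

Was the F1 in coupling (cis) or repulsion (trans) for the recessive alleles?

trans

The two most frequent classes are n+ j (153) and n j+ (208); these are the parental (non-recombinant) types.
So the F1 carried n+ j on one chromosome and n j+ on the other — the recessive alleles are on opposite chromosomes (trans / repulsion).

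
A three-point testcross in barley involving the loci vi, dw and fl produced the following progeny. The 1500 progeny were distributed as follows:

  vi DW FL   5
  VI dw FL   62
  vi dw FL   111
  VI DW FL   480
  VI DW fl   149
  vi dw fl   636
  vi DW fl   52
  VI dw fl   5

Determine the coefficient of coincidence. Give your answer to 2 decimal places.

0.45

The two most frequent reciprocal classes, VI DW FL and vi dw fl, are the parental types, so the F1 was VI DW FL / vi dw fl.
The two rarest classes, vi DW FL and VI dw fl, are the double crossovers. Comparing them with the parentals, only the vi allele has switched, so vi is the middle locus and the order is dw – vi – fl.
dw–vi: (114 + 10)/1500 = 0.0827; vi–fl: (260 + 10)/1500 = 0.1800.
Expected DCO frequency = 0.0827 × 0.1800 ≈ 0.01489; observed = 10/1500 ≈ 0.00667.
Coefficient of coincidence = 0.00667/0.01489 ≈ 0.45.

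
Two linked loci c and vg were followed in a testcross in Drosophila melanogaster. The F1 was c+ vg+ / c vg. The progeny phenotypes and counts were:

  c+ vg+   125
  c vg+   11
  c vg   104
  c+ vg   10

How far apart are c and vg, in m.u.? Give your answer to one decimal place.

The recombinant classes are c+ vg and c vg+: 10 + 11 = 21.
Recombination frequency = 21/250 = 0.0840 ≈ 8.4%, i.e. 8.4 m.u.

8.4 m.u.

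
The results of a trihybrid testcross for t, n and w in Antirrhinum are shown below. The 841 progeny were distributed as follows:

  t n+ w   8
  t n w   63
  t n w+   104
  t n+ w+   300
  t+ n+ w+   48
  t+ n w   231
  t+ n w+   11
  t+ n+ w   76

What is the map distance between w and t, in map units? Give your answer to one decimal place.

15.5 map units

The two most frequent reciprocal classes, t+ n w and t n+ w+, are the parental types, so the F1 was t+ n w / t n+ w+.
The two rarest classes, t+ n w+ and t n+ w, are the double crossovers. Comparing them with the parentals, only the w allele has switched, so w is the middle locus and the order is n – w – t.
Crossovers in the w–t interval produce the single-crossover classes t n w and t+ n+ w+ (63 + 48 = 111) plus the double crossovers (19).
RF(w–t) = (111 + 19) / 841 = 130/841 = 0.1546 → 15.5 map units.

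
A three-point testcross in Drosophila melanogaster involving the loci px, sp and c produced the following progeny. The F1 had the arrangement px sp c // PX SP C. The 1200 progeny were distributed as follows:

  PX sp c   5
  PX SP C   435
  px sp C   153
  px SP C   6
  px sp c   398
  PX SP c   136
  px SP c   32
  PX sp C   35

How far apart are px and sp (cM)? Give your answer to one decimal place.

The two rarest classes, PX sp c and px SP C, are the double crossovers. Comparing them with the parentals, only the px allele has switched, so px is the middle locus and the order is sp – px – c.
Crossovers in the sp–px interval produce the single-crossover classes px SP c and PX sp C (32 + 35 = 67) plus the double crossovers (11).
RF(sp–px) = (67 + 11) / 1200 = 78/1200 = 0.0650 → 6.5 cM.

6.5 cM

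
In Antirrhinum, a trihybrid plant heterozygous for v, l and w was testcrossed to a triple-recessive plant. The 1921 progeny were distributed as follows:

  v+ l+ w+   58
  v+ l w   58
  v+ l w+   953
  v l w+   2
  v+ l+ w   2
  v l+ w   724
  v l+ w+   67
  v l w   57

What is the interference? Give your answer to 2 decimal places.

The two most frequent reciprocal classes, v+ l w+ and v l+ w, are the parental types, so the F1 was v+ l w+ / v l+ w.
The two rarest classes, v l w+ and v+ l+ w, are the double crossovers. Comparing them with the parentals, only the v allele has switched, so v is the middle locus and the order is l – v – w.
l–v: (115 + 4)/1921 = 0.0619; v–w: (125 + 4)/1921 = 0.0672.
Expected DCO frequency = 0.0619 × 0.0672 ≈ 0.00416; observed = 4/1921 ≈ 0.00208.
Coefficient of coincidence = 0.00208/0.00416 ≈ 0.50; interference = 1 − 0.50 = 0.50.

0.50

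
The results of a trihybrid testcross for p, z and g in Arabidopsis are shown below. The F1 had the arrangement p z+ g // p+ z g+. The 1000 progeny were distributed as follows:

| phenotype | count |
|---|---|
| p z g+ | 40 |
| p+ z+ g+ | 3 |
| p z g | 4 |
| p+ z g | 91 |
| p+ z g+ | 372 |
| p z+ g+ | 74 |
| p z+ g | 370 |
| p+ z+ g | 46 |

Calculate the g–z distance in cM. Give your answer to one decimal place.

17.2 cM

The two rarest classes, p z g and p+ z+ g+, are the double crossovers. Comparing them with the parentals, only the z allele has switched, so z is the middle locus and the order is g – z – p.
Crossovers in the g–z interval produce the single-crossover classes p z+ g+ and p+ z g (74 + 91 = 165) plus the double crossovers (7).
RF(g–z) = (165 + 7) / 1000 = 172/1000 = 0.1720 → 17.2 cM.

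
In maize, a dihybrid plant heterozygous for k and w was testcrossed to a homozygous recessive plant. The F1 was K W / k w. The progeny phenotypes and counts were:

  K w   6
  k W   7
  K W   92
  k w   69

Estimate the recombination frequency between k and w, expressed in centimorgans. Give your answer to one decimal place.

The recombinant classes are K w and k W: 6 + 7 = 13.
Recombination frequency = 13/174 = 0.0747 ≈ 7.5%, i.e. 7.5 centimorgans.

7.5 centimorgans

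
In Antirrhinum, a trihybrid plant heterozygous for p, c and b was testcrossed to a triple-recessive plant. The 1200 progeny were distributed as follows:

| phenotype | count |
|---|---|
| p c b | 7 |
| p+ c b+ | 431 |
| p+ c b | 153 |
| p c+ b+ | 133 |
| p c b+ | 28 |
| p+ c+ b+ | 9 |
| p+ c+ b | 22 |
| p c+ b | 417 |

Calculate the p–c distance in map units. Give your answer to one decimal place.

The two most frequent reciprocal classes, p+ c b+ and p c+ b, are the parental types, so the F1 was p+ c b+ / p c+ b.
The two rarest classes, p+ c+ b+ and p c b, are the double crossovers. Comparing them with the parentals, only the c allele has switched, so c is the middle locus and the order is p – c – b.
Crossovers in the p–c interval produce the single-crossover classes p c b+ and p+ c+ b (28 + 22 = 50) plus the double crossovers (16).
RF(p–c) = (50 + 16) / 1200 = 66/1200 = 0.0550 → 5.5 map units.

5.5 map units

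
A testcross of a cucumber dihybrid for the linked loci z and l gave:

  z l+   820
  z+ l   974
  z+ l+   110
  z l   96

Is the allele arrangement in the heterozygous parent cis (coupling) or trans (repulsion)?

The two most frequent classes are z+ l (974) and z l+ (820); these are the parental (non-recombinant) types.
So the F1 carried z+ l on one chromosome and z l+ on the other — the recessive alleles are on opposite chromosomes (trans / repulsion).

trans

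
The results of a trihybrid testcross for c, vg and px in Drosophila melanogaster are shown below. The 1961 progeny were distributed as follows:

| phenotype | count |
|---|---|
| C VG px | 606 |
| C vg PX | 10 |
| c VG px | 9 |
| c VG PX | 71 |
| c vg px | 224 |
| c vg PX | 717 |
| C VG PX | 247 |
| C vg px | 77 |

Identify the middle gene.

The two most frequent reciprocal classes, C VG px and c vg PX, are the parental types, so the F1 was C VG px / c vg PX.
The two rarest classes, c VG px and C vg PX, are the double crossovers. Comparing them with the parentals, only the c allele has switched, so c is the middle locus and the order is px – c – vg.

c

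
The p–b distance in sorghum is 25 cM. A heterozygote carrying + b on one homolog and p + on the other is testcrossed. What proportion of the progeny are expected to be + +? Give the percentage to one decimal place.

12.5%

A map distance of 25 cM corresponds to a recombination frequency of 0.250.
The F1 is + b / p +, so + + is a recombinant gamete class with expected frequency r/2 = 0.250/2 = 0.1250.
That is 0.1250 = 12.5% of the progeny.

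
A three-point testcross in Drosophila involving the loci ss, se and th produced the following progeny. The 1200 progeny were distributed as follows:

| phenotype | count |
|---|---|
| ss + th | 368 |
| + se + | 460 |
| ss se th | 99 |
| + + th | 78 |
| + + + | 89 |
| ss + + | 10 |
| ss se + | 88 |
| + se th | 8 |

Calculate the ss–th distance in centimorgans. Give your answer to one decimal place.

The two most frequent reciprocal classes, + se + and ss + th, are the parental types, so the F1 was + se + / ss + th.
The two rarest classes, + se th and ss + +, are the double crossovers. Comparing them with the parentals, only the th allele has switched, so th is the middle locus and the order is se – th – ss.
Crossovers in the th–ss interval produce the single-crossover classes ss se + and + + th (88 + 78 = 166) plus the double crossovers (18).
RF(th–ss) = (166 + 18) / 1200 = 184/1200 = 0.1533 → 15.3 centimorgans.

15.3 centimorgans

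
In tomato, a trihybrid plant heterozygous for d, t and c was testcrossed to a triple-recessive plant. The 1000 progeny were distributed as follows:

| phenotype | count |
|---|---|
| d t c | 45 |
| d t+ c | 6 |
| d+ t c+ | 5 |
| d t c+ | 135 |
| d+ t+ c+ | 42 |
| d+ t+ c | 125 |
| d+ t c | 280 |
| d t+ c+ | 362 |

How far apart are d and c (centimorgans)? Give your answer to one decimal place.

9.8 centimorgans

The two most frequent reciprocal classes, d t+ c+ and d+ t c, are the parental types, so the F1 was d t+ c+ / d+ t c.
The two rarest classes, d t+ c and d+ t c+, are the double crossovers. Comparing them with the parentals, only the c allele has switched, so c is the middle locus and the order is d – c – t.
Crossovers in the d–c interval produce the single-crossover classes d+ t+ c+ and d t c (42 + 45 = 87) plus the double crossovers (11).
RF(d–c) = (87 + 11) / 1000 = 98/1000 = 0.0980 → 9.8 centimorgans.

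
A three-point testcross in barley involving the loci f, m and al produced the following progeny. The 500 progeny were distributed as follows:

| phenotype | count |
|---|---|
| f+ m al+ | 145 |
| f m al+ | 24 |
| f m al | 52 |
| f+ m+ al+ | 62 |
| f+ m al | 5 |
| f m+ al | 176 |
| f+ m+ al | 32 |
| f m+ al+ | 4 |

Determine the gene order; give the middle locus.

al

The two most frequent reciprocal classes, f m+ al and f+ m al+, are the parental types, so the F1 was f m+ al / f+ m al+.
The two rarest classes, f m+ al+ and f+ m al, are the double crossovers. Comparing them with the parentals, only the al allele has switched, so al is the middle locus and the order is f – al – m.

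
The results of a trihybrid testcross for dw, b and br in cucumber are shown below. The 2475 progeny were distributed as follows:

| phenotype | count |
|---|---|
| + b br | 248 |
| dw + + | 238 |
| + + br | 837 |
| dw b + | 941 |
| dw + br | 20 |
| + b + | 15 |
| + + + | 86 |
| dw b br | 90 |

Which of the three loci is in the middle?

dw

The two most frequent reciprocal classes, + + br and dw b +, are the parental types, so the F1 was + + br / dw b +.
The two rarest classes, dw + br and + b +, are the double crossovers. Comparing them with the parentals, only the dw allele has switched, so dw is the middle locus and the order is b – dw – br.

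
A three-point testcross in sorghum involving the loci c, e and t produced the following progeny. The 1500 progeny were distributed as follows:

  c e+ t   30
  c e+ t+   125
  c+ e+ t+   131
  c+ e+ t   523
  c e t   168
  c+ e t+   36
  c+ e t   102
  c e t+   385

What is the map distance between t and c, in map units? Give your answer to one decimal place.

The two most frequent reciprocal classes, c e t+ and c+ e+ t, are the parental types, so the F1 was c e t+ / c+ e+ t.
The two rarest classes, c+ e t+ and c e+ t, are the double crossovers. Comparing them with the parentals, only the c allele has switched, so c is the middle locus and the order is t – c – e.
Crossovers in the t–c interval produce the single-crossover classes c e t and c+ e+ t+ (168 + 131 = 299) plus the double crossovers (66).
RF(t–c) = (299 + 66) / 1500 = 365/1500 = 0.2433 → 24.3 map units.

24.3 map units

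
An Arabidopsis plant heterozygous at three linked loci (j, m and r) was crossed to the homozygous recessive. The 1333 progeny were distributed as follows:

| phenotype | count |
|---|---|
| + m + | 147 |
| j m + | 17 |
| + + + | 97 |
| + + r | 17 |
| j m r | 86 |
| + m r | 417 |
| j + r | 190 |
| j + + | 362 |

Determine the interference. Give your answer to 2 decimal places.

The two most frequent reciprocal classes, + m r and j + +, are the parental types, so the F1 was + m r / j + +.
The two rarest classes, + + r and j m +, are the double crossovers. Comparing them with the parentals, only the m allele has switched, so m is the middle locus and the order is r – m – j.
r–m: (337 + 34)/1333 = 0.2783; m–j: (183 + 34)/1333 = 0.1628.
Expected DCO frequency = 0.2783 × 0.1628 ≈ 0.04531; observed = 34/1333 ≈ 0.02551.
Coefficient of coincidence = 0.02551/0.04531 ≈ 0.56; interference = 1 − 0.56 = 0.44.

0.44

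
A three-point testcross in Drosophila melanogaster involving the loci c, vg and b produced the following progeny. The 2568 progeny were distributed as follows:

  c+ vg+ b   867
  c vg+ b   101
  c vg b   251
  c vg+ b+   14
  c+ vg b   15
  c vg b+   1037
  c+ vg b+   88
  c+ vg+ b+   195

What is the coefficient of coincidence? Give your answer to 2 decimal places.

The two most frequent reciprocal classes, c+ vg+ b and c vg b+, are the parental types, so the F1 was c+ vg+ b / c vg b+.
The two rarest classes, c+ vg b and c vg+ b+, are the double crossovers. Comparing them with the parentals, only the vg allele has switched, so vg is the middle locus and the order is b – vg – c.
b–vg: (446 + 29)/2568 = 0.1850; vg–c: (189 + 29)/2568 = 0.0849.
Expected DCO frequency = 0.1850 × 0.0849 ≈ 0.01571; observed = 29/2568 ≈ 0.01129.
Coefficient of coincidence = 0.01129/0.01571 ≈ 0.72.

0.72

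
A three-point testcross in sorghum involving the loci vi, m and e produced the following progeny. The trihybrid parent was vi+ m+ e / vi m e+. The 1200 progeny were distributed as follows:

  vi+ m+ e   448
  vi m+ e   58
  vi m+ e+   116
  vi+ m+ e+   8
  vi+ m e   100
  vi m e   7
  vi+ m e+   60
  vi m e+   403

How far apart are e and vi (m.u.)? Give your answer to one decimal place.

The two rarest classes, vi+ m+ e+ and vi m e, are the double crossovers. Comparing them with the parentals, only the e allele has switched, so e is the middle locus and the order is m – e – vi.
Crossovers in the e–vi interval produce the single-crossover classes vi m+ e and vi+ m e+ (58 + 60 = 118) plus the double crossovers (15).
RF(e–vi) = (118 + 15) / 1200 = 133/1200 = 0.1108 → 11.1 m.u.

11.1 m.u.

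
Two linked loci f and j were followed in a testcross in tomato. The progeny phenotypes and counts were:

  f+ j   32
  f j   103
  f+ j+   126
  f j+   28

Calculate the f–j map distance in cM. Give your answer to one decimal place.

20.8 cM

The two most frequent classes, f+ j+ (126) and f j (103), are the parental types, so the F1 was f+ j+ / f j.
The recombinant classes are f+ j and f j+: 32 + 28 = 60.
Recombination frequency = 60/289 = 0.2076 ≈ 20.8%, i.e. 20.8 cM.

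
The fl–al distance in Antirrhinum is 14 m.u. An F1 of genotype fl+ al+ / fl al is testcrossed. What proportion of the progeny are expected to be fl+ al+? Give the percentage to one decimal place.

A map distance of 14 m.u. corresponds to a recombination frequency of 0.140.
The F1 is fl+ al+ / fl al, so fl+ al+ is a parental gamete class with expected frequency (1 − r)/2 = 0.860/2 = 0.4300.
That is 0.4300 = 43.0% of the progeny.

43.0%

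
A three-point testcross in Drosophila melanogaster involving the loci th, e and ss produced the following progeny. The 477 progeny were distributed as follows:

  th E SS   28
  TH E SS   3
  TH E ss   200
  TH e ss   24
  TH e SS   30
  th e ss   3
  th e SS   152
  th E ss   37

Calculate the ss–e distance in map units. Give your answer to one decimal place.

The two most frequent reciprocal classes, TH E ss and th e SS, are the parental types, so the F1 was TH E ss / th e SS.
The two rarest classes, TH E SS and th e ss, are the double crossovers. Comparing them with the parentals, only the ss allele has switched, so ss is the middle locus and the order is e – ss – th.
Crossovers in the e–ss interval produce the single-crossover classes TH e ss and th E SS (24 + 28 = 52) plus the double crossovers (6).
RF(e–ss) = (52 + 6) / 477 = 58/477 = 0.1216 → 12.2 map units.

12.2 map units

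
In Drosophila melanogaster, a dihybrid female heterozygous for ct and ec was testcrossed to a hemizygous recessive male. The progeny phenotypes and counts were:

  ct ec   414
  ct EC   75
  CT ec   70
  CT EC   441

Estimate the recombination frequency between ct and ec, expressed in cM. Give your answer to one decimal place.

The two most frequent classes, CT EC (441) and ct ec (414), are the parental types, so the F1 was CT EC / ct ec.
The recombinant classes are CT ec and ct EC: 70 + 75 = 145.
Recombination frequency = 145/1000 = 0.1450 ≈ 14.5%, i.e. 14.5 cM.

14.5 cM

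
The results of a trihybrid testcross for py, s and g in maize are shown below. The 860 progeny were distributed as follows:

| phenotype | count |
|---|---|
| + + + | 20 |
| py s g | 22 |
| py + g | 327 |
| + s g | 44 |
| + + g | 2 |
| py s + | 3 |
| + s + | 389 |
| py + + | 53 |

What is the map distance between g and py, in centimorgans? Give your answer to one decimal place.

The two most frequent reciprocal classes, py + g and + s +, are the parental types, so the F1 was py + g / + s +.
The two rarest classes, + + g and py s +, are the double crossovers. Comparing them with the parentals, only the py allele has switched, so py is the middle locus and the order is g – py – s.
Crossovers in the g–py interval produce the single-crossover classes py + + and + s g (53 + 44 = 97) plus the double crossovers (5).
RF(g–py) = (97 + 5) / 860 = 102/860 = 0.1186 → 11.9 centimorgans.

11.9 centimorgans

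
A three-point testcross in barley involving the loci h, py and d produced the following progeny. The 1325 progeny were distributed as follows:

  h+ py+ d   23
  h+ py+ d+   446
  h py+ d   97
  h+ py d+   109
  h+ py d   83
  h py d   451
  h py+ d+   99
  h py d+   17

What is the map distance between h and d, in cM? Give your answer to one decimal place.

16.8 cM

The two most frequent reciprocal classes, h py d and h+ py+ d+, are the parental types, so the F1 was h py d / h+ py+ d+.
The two rarest classes, h py d+ and h+ py+ d, are the double crossovers. Comparing them with the parentals, only the d allele has switched, so d is the middle locus and the order is py – d – h.
Crossovers in the d–h interval produce the single-crossover classes h+ py d and h py+ d+ (83 + 99 = 182) plus the double crossovers (40).
RF(d–h) = (182 + 40) / 1325 = 222/1325 = 0.1675 → 16.8 cM.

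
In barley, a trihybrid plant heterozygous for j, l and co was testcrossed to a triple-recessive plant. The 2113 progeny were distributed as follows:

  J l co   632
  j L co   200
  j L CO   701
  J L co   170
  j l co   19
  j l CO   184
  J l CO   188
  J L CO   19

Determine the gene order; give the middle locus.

The two most frequent reciprocal classes, j L CO and J l co, are the parental types, so the F1 was j L CO / J l co.
The two rarest classes, J L CO and j l co, are the double crossovers. Comparing them with the parentals, only the j allele has switched, so j is the middle locus and the order is co – j – l.

j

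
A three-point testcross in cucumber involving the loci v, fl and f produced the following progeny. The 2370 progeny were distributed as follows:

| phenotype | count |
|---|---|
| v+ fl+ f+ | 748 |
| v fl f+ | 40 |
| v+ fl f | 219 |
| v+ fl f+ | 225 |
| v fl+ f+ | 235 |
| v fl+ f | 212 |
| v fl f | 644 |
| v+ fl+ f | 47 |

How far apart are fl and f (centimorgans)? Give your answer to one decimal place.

22.1 centimorgans

The two most frequent reciprocal classes, v+ fl+ f+ and v fl f, are the parental types, so the F1 was v+ fl+ f+ / v fl f.
The two rarest classes, v+ fl+ f and v fl f+, are the double crossovers. Comparing them with the parentals, only the f allele has switched, so f is the middle locus and the order is v – f – fl.
Crossovers in the f–fl interval produce the single-crossover classes v+ fl f+ and v fl+ f (225 + 212 = 437) plus the double crossovers (87).
RF(f–fl) = (437 + 87) / 2370 = 524/2370 = 0.2211 → 22.1 centimorgans.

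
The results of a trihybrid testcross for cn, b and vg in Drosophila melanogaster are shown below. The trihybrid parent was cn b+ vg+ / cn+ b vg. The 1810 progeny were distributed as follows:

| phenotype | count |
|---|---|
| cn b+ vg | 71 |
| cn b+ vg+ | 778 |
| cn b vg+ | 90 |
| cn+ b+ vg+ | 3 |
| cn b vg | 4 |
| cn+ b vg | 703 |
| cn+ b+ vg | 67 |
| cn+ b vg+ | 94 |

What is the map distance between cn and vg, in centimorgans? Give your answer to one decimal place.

9.5 centimorgans

The two rarest classes, cn+ b+ vg+ and cn b vg, are the double crossovers. Comparing them with the parentals, only the cn allele has switched, so cn is the middle locus and the order is b – cn – vg.
Crossovers in the cn–vg interval produce the single-crossover classes cn b+ vg and cn+ b vg+ (71 + 94 = 165) plus the double crossovers (7).
RF(cn–vg) = (165 + 7) / 1810 = 172/1810 = 0.0950 → 9.5 centimorgans.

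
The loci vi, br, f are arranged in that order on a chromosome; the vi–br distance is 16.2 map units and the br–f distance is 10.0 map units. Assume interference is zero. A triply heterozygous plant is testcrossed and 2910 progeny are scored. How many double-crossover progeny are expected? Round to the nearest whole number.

Map distances give recombination frequencies of 0.162 and 0.100 for the two intervals.
With no interference, expected double-crossover frequency = 0.162 × 0.100 = 0.01620.
Expected number = 0.01620 × 2910 = 47.14 ≈ 47.

47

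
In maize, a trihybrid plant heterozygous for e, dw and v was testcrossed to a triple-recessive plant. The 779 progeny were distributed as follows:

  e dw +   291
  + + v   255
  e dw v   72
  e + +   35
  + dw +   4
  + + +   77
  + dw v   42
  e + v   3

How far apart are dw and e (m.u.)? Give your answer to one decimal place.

10.8 m.u.

The two most frequent reciprocal classes, + + v and e dw +, are the parental types, so the F1 was + + v / e dw +.
The two rarest classes, e + v and + dw +, are the double crossovers. Comparing them with the parentals, only the e allele has switched, so e is the middle locus and the order is v – e – dw.
Crossovers in the e–dw interval produce the single-crossover classes + dw v and e + + (42 + 35 = 77) plus the double crossovers (7).
RF(e–dw) = (77 + 7) / 779 = 84/779 = 0.1078 → 10.8 m.u.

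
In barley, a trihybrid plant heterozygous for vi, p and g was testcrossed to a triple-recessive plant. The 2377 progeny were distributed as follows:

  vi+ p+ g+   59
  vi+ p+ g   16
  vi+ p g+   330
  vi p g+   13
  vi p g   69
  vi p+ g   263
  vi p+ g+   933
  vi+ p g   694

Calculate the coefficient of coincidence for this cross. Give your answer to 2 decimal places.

0.71

The two most frequent reciprocal classes, vi+ p g and vi p+ g+, are the parental types, so the F1 was vi+ p g / vi p+ g+.
The two rarest classes, vi+ p+ g and vi p g+, are the double crossovers. Comparing them with the parentals, only the p allele has switched, so p is the middle locus and the order is g – p – vi.
g–p: (593 + 29)/2377 = 0.2617; p–vi: (128 + 29)/2377 = 0.0660.
Expected DCO frequency = 0.2617 × 0.0660 ≈ 0.01727; observed = 29/2377 ≈ 0.01220.
Coefficient of coincidence = 0.01220/0.01727 ≈ 0.71.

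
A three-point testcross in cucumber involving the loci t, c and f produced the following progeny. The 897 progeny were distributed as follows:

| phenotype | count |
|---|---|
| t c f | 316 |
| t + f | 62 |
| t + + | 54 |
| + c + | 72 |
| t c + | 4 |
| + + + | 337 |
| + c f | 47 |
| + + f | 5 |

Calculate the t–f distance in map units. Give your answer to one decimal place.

12.3 map units

The two most frequent reciprocal classes, t c f and + + +, are the parental types, so the F1 was t c f / + + +.
The two rarest classes, t c + and + + f, are the double crossovers. Comparing them with the parentals, only the f allele has switched, so f is the middle locus and the order is c – f – t.
Crossovers in the f–t interval produce the single-crossover classes + c f and t + + (47 + 54 = 101) plus the double crossovers (9).
RF(f–t) = (101 + 9) / 897 = 110/897 = 0.1226 → 12.3 map units.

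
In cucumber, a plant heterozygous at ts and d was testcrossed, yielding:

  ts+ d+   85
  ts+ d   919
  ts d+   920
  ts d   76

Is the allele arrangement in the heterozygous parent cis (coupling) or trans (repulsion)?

trans

The two most frequent classes are ts+ d (919) and ts d+ (920); these are the parental (non-recombinant) types.
So the F1 carried ts+ d on one chromosome and ts d+ on the other — the recessive alleles are on opposite chromosomes (trans / repulsion).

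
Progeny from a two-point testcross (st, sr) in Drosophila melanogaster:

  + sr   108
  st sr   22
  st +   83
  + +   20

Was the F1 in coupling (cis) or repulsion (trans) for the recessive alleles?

The two most frequent classes are + sr (108) and st + (83); these are the parental (non-recombinant) types.
So the F1 carried + sr on one chromosome and st + on the other — the recessive alleles are on opposite chromosomes (trans / repulsion).

trans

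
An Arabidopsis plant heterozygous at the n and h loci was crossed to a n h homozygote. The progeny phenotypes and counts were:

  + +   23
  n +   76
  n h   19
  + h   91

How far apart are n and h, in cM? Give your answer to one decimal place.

20.1 cM

The two most frequent classes, + h (91) and n + (76), are the parental types, so the F1 was + h / n +.
The recombinant classes are + + and n h: 23 + 19 = 42.
Recombination frequency = 42/209 = 0.2010 ≈ 20.1%, i.e. 20.1 cM.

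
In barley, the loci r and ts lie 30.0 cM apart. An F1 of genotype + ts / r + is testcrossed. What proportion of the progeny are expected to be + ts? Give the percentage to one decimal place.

A map distance of 30.0 cM corresponds to a recombination frequency of 0.300.
The F1 is + ts / r +, so + ts is a parental gamete class with expected frequency (1 − r)/2 = 0.700/2 = 0.3500.
That is 0.3500 = 35.0% of the progeny.

35.0%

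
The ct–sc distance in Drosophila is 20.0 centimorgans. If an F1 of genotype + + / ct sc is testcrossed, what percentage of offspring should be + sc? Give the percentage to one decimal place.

10.0%

A map distance of 20.0 centimorgans corresponds to a recombination frequency of 0.200.
The F1 is + + / ct sc, so + sc is a recombinant gamete class with expected frequency r/2 = 0.200/2 = 0.1000.
That is 0.1000 = 10.0% of the progeny.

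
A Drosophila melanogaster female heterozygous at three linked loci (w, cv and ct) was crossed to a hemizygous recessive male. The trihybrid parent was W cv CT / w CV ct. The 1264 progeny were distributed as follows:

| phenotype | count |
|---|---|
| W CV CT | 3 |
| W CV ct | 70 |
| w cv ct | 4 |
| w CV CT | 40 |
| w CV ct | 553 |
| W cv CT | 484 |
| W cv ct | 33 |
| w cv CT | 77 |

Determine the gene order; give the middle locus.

The two rarest classes, W CV CT and w cv ct, are the double crossovers. Comparing them with the parentals, only the cv allele has switched, so cv is the middle locus and the order is w – cv – ct.

cv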